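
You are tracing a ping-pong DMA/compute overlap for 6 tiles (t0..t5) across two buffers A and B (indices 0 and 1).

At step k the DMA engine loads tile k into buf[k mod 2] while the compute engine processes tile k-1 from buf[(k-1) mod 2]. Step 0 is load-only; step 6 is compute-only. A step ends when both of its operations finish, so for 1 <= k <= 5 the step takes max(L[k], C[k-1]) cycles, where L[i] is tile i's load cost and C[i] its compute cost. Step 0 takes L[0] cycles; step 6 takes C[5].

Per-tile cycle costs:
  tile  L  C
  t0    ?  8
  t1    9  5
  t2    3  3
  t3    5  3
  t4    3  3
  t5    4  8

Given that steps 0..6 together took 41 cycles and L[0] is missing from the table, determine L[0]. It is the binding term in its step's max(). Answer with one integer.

L[0] = 7

step 0 | dur = L[0]=? = L[0]  (unknown; binding)
step 1 | dur = max(L[1]=9, C[0]=8) = 9
step 2 | dur = max(L[2]=3, C[1]=5) = 5
step 3 | dur = max(L[3]=5, C[2]=3) = 5
step 4 | dur = max(L[4]=3, C[3]=3) = 3
step 5 | dur = max(L[5]=4, C[4]=3) = 4
step 6 | dur = C[5]=8 = 8
sum of known step durations = 34
dur[0] = total - known = 41 - 34 = 7
L[0] is the binding max in step 0, so L[0] = dur[0] = 7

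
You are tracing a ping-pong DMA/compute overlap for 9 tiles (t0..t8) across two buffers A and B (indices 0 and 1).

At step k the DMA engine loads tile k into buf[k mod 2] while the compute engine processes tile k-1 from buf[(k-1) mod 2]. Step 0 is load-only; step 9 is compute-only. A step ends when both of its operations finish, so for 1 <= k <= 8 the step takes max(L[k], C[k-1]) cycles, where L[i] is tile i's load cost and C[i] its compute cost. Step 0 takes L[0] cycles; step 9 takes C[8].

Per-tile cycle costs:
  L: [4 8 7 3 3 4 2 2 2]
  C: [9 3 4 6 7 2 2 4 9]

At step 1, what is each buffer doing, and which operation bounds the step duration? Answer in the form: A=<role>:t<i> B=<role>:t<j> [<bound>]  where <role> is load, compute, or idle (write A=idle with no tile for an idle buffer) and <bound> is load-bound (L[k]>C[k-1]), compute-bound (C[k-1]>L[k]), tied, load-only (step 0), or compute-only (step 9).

step 1: A=compute:t0 B=load:t1 [compute-bound]

[0] DMA t0→A (4c) ∥ CU idle ⇒ 4c, clock 4
[1] DMA t1→B (8c) ∥ CU A:t0 (9c) ⇒ 9c, clock 13
[2] DMA t2→A (7c) ∥ CU B:t1 (3c) ⇒ 7c, clock 20
[3] DMA t3→B (3c) ∥ CU A:t2 (4c) ⇒ 4c, clock 24
[4] DMA t4→A (3c) ∥ CU B:t3 (6c) ⇒ 6c, clock 30
[5] DMA t5→B (4c) ∥ CU A:t4 (7c) ⇒ 7c, clock 37
[6] DMA t6→A (2c) ∥ CU B:t5 (2c) ⇒ 2c, clock 39
[7] DMA t7→B (2c) ∥ CU A:t6 (2c) ⇒ 2c, clock 41
[8] DMA t8→A (2c) ∥ CU B:t7 (4c) ⇒ 4c, clock 45
[9] DMA idle ∥ CU A:t8 (9c) ⇒ 9c, clock 54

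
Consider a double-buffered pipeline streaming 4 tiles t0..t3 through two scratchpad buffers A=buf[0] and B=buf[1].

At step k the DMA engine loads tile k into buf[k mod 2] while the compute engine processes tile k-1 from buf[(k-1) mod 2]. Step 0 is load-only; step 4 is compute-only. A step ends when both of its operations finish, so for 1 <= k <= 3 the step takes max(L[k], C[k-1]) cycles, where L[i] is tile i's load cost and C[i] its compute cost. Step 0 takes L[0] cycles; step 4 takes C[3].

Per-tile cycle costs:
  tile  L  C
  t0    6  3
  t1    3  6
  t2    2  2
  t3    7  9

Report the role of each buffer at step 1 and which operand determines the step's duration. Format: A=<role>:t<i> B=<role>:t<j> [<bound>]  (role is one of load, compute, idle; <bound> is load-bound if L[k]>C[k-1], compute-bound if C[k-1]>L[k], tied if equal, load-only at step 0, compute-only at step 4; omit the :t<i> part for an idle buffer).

step 1: A=compute:t0 B=load:t1 [tied]

  0. 6=6c; end=6; A:t0 B:-
  1. max(3,3)=3c; end=9; A:t0 B:t1
  2. max(2,6)=6c; end=15; A:t2 B:t1
  3. max(7,2)=7c; end=22; A:t2 B:t3
  4. 9=9c; end=31; A:t2 B:t3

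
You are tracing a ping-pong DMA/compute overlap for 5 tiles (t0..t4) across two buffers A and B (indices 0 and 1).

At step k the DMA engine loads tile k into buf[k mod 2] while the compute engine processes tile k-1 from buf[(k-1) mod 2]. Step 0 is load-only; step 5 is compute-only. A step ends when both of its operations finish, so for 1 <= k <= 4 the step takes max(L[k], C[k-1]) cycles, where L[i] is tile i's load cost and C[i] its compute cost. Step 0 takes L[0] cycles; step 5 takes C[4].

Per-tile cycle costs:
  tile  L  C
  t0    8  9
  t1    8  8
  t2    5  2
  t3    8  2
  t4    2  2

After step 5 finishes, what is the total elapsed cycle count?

[0] DMA t0→A (8c) ∥ CU idle ⇒ 8c, clock 8
[1] DMA t1→B (8c) ∥ CU A:t0 (9c) ⇒ 9c, clock 17
[2] DMA t2→A (5c) ∥ CU B:t1 (8c) ⇒ 8c, clock 25
[3] DMA t3→B (8c) ∥ CU A:t2 (2c) ⇒ 8c, clock 33
[4] DMA t4→A (2c) ∥ CU B:t3 (2c) ⇒ 2c, clock 35
[5] DMA idle ∥ CU A:t4 (2c) ⇒ 2c, clock 37

end_cycle[5] = 37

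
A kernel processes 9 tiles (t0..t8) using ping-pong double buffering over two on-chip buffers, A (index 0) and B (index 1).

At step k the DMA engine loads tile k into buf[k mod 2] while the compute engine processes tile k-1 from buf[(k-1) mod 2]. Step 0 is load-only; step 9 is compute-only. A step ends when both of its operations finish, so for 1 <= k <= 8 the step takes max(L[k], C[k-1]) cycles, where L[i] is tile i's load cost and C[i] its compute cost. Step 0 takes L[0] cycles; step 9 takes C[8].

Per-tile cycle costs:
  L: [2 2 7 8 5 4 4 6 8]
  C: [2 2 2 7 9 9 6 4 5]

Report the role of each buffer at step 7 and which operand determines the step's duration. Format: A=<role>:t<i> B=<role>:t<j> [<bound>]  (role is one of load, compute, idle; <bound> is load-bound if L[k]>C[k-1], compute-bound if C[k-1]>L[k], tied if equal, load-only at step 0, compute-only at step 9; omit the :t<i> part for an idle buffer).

k=0 load=t0/2c comp=- wait=2 total=2
k=1 load=t1/2c comp=t0/2c wait=2 total=4
k=2 load=t2/7c comp=t1/2c wait=7 total=11
k=3 load=t3/8c comp=t2/2c wait=8 total=19
k=4 load=t4/5c comp=t3/7c wait=7 total=26
k=5 load=t5/4c comp=t4/9c wait=9 total=35
k=6 load=t6/4c comp=t5/9c wait=9 total=44
k=7 load=t7/6c comp=t6/6c wait=6 total=50
k=8 load=t8/8c comp=t7/4c wait=8 total=58
k=9 load=- comp=t8/5c wait=5 total=63

step 7: A=compute:t6 B=load:t7 [tied]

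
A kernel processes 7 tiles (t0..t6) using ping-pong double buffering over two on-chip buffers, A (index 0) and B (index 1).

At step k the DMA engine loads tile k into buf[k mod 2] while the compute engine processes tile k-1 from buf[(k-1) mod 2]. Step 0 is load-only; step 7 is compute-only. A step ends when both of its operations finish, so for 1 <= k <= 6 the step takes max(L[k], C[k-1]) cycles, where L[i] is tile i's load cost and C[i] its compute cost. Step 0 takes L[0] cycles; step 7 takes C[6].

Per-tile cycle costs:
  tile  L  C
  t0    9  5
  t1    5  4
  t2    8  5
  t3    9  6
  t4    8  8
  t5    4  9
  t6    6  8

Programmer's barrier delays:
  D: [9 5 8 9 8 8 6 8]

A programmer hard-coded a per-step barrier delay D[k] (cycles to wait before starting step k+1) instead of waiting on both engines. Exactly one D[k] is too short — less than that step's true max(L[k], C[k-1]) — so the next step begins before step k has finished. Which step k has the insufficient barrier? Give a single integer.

step 0: need L[0]=9 = 9; D[0]=9 ok
step 1: need max(L[1]=5,C[0]=5) = 5; D[1]=5 ok
step 2: need max(L[2]=8,C[1]=4) = 8; D[2]=8 ok
step 3: need max(L[3]=9,C[2]=5) = 9; D[3]=9 ok
step 4: need max(L[4]=8,C[3]=6) = 8; D[4]=8 ok
step 5: need max(L[5]=4,C[4]=8) = 8; D[5]=8 ok
step 6: need max(L[6]=6,C[5]=9) = 9; D[6]=6 SHORT
step 7: need C[6]=8 = 8; D[7]=8 ok

hazard at step 6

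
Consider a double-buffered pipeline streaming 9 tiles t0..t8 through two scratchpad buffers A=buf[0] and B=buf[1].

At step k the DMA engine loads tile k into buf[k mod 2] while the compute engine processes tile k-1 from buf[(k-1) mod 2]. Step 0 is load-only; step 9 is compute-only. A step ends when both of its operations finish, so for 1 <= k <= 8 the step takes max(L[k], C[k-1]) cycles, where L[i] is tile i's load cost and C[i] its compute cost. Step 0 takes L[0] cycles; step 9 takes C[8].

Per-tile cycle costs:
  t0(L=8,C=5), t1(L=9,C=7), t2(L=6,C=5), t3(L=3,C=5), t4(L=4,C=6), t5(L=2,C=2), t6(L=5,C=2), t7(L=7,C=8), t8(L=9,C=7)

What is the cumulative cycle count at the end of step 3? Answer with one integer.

end_cycle[3] = 29

k=0 load=t0/8c comp=- wait=8 total=8
k=1 load=t1/9c comp=t0/5c wait=9 total=17
k=2 load=t2/6c comp=t1/7c wait=7 total=24
k=3 load=t3/3c comp=t2/5c wait=5 total=29
k=4 load=t4/4c comp=t3/5c wait=5 total=34
k=5 load=t5/2c comp=t4/6c wait=6 total=40
k=6 load=t6/5c comp=t5/2c wait=5 total=45
k=7 load=t7/7c comp=t6/2c wait=7 total=52
k=8 load=t8/9c comp=t7/8c wait=9 total=61
k=9 load=- comp=t8/7c wait=7 total=68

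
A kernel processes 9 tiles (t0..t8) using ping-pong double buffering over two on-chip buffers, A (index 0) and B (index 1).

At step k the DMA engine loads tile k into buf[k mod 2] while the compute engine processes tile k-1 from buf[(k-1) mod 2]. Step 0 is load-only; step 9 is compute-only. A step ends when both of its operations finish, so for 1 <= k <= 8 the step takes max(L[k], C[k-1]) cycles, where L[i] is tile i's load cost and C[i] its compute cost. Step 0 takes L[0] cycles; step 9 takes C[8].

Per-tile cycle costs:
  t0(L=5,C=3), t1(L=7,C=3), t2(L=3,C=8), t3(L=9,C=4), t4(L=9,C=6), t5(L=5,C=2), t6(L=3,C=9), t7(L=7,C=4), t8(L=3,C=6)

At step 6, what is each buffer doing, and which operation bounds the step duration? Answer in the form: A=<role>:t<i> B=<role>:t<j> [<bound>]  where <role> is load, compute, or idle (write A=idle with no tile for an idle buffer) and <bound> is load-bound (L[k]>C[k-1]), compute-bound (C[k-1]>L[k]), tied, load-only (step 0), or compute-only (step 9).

[0] DMA t0→A (5c) ∥ CU idle ⇒ 5c, clock 5
[1] DMA t1→B (7c) ∥ CU A:t0 (3c) ⇒ 7c, clock 12
[2] DMA t2→A (3c) ∥ CU B:t1 (3c) ⇒ 3c, clock 15
[3] DMA t3→B (9c) ∥ CU A:t2 (8c) ⇒ 9c, clock 24
[4] DMA t4→A (9c) ∥ CU B:t3 (4c) ⇒ 9c, clock 33
[5] DMA t5→B (5c) ∥ CU A:t4 (6c) ⇒ 6c, clock 39
[6] DMA t6→A (3c) ∥ CU B:t5 (2c) ⇒ 3c, clock 42
[7] DMA t7→B (7c) ∥ CU A:t6 (9c) ⇒ 9c, clock 51
[8] DMA t8→A (3c) ∥ CU B:t7 (4c) ⇒ 4c, clock 55
[9] DMA idle ∥ CU A:t8 (6c) ⇒ 6c, clock 61

step 6: A=load:t6 B=compute:t5 [load-bound]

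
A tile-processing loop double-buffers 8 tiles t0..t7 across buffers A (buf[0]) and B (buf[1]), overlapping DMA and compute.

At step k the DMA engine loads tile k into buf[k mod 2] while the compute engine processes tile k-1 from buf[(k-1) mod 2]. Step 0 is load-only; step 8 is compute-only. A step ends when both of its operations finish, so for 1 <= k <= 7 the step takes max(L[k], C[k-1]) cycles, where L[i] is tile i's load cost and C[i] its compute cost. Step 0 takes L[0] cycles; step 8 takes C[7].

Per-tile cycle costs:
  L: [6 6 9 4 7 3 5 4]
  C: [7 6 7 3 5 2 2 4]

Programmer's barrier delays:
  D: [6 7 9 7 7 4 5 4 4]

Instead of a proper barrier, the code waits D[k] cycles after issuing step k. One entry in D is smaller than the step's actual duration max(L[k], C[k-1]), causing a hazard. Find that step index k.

hazard at step 5

[0] required=L[0]=6=6 vs D=6 ok
[1] required=max(L[1]=6,C[0]=7)=7 vs D=7 ok
[2] required=max(L[2]=9,C[1]=6)=9 vs D=9 ok
[3] required=max(L[3]=4,C[2]=7)=7 vs D=7 ok
[4] required=max(L[4]=7,C[3]=3)=7 vs D=7 ok
[5] required=max(L[5]=3,C[4]=5)=5 vs D=4 SHORT
[6] required=max(L[6]=5,C[5]=2)=5 vs D=5 ok
[7] required=max(L[7]=4,C[6]=2)=4 vs D=4 ok
[8] required=C[7]=4=4 vs D=4 ok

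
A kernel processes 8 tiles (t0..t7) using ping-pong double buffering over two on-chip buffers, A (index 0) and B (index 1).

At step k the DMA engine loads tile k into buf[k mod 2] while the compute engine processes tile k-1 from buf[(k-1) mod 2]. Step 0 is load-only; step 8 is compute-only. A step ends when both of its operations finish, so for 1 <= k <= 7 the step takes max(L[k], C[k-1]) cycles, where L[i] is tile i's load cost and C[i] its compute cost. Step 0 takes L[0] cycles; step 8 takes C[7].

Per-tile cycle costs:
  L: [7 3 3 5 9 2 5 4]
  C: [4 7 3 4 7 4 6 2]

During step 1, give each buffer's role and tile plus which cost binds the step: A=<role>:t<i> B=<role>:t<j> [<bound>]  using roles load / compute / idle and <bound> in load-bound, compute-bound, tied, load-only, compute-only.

step 0: L[0]=7 → dur=7, Σ=7 | A=load:t0 B=idle [load-only]
step 1: L[1]=3 C[0]=4 → dur=4, Σ=11 | A=compute:t0 B=load:t1 [compute-bound]
step 2: L[2]=3 C[1]=7 → dur=7, Σ=18 | A=load:t2 B=compute:t1 [compute-bound]
step 3: L[3]=5 C[2]=3 → dur=5, Σ=23 | A=compute:t2 B=load:t3 [load-bound]
step 4: L[4]=9 C[3]=4 → dur=9, Σ=32 | A=load:t4 B=compute:t3 [load-bound]
step 5: L[5]=2 C[4]=7 → dur=7, Σ=39 | A=compute:t4 B=load:t5 [compute-bound]
step 6: L[6]=5 C[5]=4 → dur=5, Σ=44 | A=load:t6 B=compute:t5 [load-bound]
step 7: L[7]=4 C[6]=6 → dur=6, Σ=50 | A=compute:t6 B=load:t7 [compute-bound]
step 8: C[7]=2 → dur=2, Σ=52 | A=idle B=compute:t7 [compute-only]

step 1: A=compute:t0 B=load:t1 [compute-bound]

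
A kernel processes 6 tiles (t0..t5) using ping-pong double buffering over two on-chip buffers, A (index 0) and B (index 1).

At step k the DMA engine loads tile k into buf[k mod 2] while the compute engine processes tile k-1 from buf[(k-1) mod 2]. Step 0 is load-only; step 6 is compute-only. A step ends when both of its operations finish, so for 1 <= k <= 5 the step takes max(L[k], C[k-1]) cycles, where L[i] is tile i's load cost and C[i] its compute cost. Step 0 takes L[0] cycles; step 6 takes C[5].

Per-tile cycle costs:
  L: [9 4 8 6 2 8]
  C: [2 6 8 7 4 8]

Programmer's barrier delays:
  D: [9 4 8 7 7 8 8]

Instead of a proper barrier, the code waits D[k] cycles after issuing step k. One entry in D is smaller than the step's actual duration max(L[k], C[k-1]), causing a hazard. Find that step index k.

hazard at step 3

step 0: need L[0]=9 = 9; D[0]=9 ok
step 1: need max(L[1]=4,C[0]=2) = 4; D[1]=4 ok
step 2: need max(L[2]=8,C[1]=6) = 8; D[2]=8 ok
step 3: need max(L[3]=6,C[2]=8) = 8; D[3]=7 SHORT
step 4: need max(L[4]=2,C[3]=7) = 7; D[4]=7 ok
step 5: need max(L[5]=8,C[4]=4) = 8; D[5]=8 ok
step 6: need C[5]=8 = 8; D[6]=8 ok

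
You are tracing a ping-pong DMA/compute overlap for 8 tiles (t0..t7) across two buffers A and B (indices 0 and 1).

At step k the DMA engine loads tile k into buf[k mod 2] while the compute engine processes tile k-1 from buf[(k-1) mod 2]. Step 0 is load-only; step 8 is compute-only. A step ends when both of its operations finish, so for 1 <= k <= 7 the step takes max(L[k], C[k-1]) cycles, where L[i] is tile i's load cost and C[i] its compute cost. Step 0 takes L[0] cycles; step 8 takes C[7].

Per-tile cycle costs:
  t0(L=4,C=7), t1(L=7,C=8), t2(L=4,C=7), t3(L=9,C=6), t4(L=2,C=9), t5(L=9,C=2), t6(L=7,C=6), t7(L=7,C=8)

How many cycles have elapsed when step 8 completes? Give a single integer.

  0. 4=4c; end=4; A:t0 B:-
  1. max(7,7)=7c; end=11; A:t0 B:t1
  2. max(4,8)=8c; end=19; A:t2 B:t1
  3. max(9,7)=9c; end=28; A:t2 B:t3
  4. max(2,6)=6c; end=34; A:t4 B:t3
  5. max(9,9)=9c; end=43; A:t4 B:t5
  6. max(7,2)=7c; end=50; A:t6 B:t5
  7. max(7,6)=7c; end=57; A:t6 B:t7
  8. 8=8c; end=65; A:t6 B:t7

end_cycle[8] = 65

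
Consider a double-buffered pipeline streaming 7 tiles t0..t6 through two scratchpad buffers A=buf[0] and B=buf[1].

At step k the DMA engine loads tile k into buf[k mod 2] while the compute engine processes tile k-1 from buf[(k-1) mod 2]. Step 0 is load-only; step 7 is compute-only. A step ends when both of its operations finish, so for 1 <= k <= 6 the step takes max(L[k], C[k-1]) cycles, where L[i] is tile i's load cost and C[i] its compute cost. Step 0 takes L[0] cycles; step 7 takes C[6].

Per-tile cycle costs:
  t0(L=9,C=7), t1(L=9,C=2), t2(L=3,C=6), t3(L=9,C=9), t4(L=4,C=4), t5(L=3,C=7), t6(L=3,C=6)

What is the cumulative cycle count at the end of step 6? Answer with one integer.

step 0: L[0]=9 → dur=9, Σ=9 | A=load:t0 B=idle [load-only]
step 1: L[1]=9 C[0]=7 → dur=9, Σ=18 | A=compute:t0 B=load:t1 [load-bound]
step 2: L[2]=3 C[1]=2 → dur=3, Σ=21 | A=load:t2 B=compute:t1 [load-bound]
step 3: L[3]=9 C[2]=6 → dur=9, Σ=30 | A=compute:t2 B=load:t3 [load-bound]
step 4: L[4]=4 C[3]=9 → dur=9, Σ=39 | A=load:t4 B=compute:t3 [compute-bound]
step 5: L[5]=3 C[4]=4 → dur=4, Σ=43 | A=compute:t4 B=load:t5 [compute-bound]
step 6: L[6]=3 C[5]=7 → dur=7, Σ=50 | A=load:t6 B=compute:t5 [compute-bound]
step 7: C[6]=6 → dur=6, Σ=56 | A=compute:t6 B=idle [compute-only]

end_cycle[6] = 50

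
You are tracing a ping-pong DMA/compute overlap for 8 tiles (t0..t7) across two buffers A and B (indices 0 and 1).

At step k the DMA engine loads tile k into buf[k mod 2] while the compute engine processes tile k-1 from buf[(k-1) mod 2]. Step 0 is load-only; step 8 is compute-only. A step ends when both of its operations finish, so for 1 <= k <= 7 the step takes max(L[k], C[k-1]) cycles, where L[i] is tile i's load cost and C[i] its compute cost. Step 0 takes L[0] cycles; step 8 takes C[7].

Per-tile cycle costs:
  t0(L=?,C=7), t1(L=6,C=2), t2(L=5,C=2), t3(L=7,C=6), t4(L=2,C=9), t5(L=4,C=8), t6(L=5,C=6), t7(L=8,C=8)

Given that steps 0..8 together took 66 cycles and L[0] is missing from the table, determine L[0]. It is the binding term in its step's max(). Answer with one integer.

L[0] = 8

step 0 → dur = L[0]=? = L[0]  (unknown; binding)
step 1 → dur = max(L[1]=6, C[0]=7) = 7
step 2 → dur = max(L[2]=5, C[1]=2) = 5
step 3 → dur = max(L[3]=7, C[2]=2) = 7
step 4 → dur = max(L[4]=2, C[3]=6) = 6
step 5 → dur = max(L[5]=4, C[4]=9) = 9
step 6 → dur = max(L[6]=5, C[5]=8) = 8
step 7 → dur = max(L[7]=8, C[6]=6) = 8
step 8 → dur = C[7]=8 = 8
sum of known step durations = 58
dur[0] = total - known = 66 - 58 = 8
L[0] is the binding max in step 0, so L[0] = dur[0] = 8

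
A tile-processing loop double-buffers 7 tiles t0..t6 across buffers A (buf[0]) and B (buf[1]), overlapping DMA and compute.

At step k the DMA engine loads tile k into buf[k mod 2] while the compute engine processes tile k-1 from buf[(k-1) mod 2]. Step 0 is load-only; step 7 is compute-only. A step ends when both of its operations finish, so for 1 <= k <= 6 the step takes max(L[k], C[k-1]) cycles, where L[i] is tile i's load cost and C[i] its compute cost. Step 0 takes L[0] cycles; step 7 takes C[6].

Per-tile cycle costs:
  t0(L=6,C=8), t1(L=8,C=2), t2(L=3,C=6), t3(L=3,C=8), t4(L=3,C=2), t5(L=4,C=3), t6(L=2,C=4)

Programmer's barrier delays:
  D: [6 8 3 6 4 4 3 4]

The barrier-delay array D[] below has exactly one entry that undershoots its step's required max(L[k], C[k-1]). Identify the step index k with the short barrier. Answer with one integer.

hazard at step 4

[0] required=L[0]=6=6 vs D=6 ok
[1] required=max(L[1]=8,C[0]=8)=8 vs D=8 ok
[2] required=max(L[2]=3,C[1]=2)=3 vs D=3 ok
[3] required=max(L[3]=3,C[2]=6)=6 vs D=6 ok
[4] required=max(L[4]=3,C[3]=8)=8 vs D=4 SHORT
[5] required=max(L[5]=4,C[4]=2)=4 vs D=4 ok
[6] required=max(L[6]=2,C[5]=3)=3 vs D=3 ok
[7] required=C[6]=4=4 vs D=4 ok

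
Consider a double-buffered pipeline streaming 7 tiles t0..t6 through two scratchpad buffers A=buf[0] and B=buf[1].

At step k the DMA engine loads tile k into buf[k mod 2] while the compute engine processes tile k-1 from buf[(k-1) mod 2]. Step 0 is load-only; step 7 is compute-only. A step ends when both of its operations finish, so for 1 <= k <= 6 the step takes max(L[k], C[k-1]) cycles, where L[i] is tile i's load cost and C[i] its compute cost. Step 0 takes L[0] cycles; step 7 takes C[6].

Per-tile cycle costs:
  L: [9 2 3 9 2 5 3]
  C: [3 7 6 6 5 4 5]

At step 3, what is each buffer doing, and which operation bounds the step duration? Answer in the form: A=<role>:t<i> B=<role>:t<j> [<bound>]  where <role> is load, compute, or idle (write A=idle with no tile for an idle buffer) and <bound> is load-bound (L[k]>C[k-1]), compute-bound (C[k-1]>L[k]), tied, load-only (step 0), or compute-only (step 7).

step 3: A=compute:t2 B=load:t3 [load-bound]

  0. 9=9c; end=9; A:t0 B:-
  1. max(2,3)=3c; end=12; A:t0 B:t1
  2. max(3,7)=7c; end=19; A:t2 B:t1
  3. max(9,6)=9c; end=28; A:t2 B:t3
  4. max(2,6)=6c; end=34; A:t4 B:t3
  5. max(5,5)=5c; end=39; A:t4 B:t5
  6. max(3,4)=4c; end=43; A:t6 B:t5
  7. 5=5c; end=48; A:t6 B:t5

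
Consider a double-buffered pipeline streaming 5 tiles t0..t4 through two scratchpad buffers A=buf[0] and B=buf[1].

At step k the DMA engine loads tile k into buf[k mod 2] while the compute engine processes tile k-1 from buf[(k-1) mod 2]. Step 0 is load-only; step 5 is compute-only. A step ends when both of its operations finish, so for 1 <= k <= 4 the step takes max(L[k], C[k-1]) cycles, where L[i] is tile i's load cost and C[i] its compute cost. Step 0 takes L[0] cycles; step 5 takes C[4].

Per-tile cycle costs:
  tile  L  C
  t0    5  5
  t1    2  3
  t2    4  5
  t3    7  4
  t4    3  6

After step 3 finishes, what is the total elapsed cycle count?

[0] DMA t0→A (5c) ∥ CU idle ⇒ 5c, clock 5
[1] DMA t1→B (2c) ∥ CU A:t0 (5c) ⇒ 5c, clock 10
[2] DMA t2→A (4c) ∥ CU B:t1 (3c) ⇒ 4c, clock 14
[3] DMA t3→B (7c) ∥ CU A:t2 (5c) ⇒ 7c, clock 21
[4] DMA t4→A (3c) ∥ CU B:t3 (4c) ⇒ 4c, clock 25
[5] DMA idle ∥ CU A:t4 (6c) ⇒ 6c, clock 31

end_cycle[3] = 21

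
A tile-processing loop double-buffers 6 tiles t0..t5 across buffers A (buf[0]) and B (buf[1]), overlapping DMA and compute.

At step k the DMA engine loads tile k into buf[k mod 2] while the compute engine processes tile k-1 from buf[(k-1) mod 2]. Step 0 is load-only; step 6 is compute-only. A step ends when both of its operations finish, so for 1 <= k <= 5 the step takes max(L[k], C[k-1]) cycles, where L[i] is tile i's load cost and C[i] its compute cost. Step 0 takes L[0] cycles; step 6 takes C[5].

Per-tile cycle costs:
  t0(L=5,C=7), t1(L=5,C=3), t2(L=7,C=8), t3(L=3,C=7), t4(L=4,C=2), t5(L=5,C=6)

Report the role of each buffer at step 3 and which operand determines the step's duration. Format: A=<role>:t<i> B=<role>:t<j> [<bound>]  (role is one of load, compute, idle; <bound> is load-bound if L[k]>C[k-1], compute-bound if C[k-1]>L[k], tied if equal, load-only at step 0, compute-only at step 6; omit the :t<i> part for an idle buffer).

step 3: A=compute:t2 B=load:t3 [compute-bound]

[0] DMA t0→A (5c) ∥ CU idle ⇒ 5c, clock 5
[1] DMA t1→B (5c) ∥ CU A:t0 (7c) ⇒ 7c, clock 12
[2] DMA t2→A (7c) ∥ CU B:t1 (3c) ⇒ 7c, clock 19
[3] DMA t3→B (3c) ∥ CU A:t2 (8c) ⇒ 8c, clock 27
[4] DMA t4→A (4c) ∥ CU B:t3 (7c) ⇒ 7c, clock 34
[5] DMA t5→B (5c) ∥ CU A:t4 (2c) ⇒ 5c, clock 39
[6] DMA idle ∥ CU B:t5 (6c) ⇒ 6c, clock 45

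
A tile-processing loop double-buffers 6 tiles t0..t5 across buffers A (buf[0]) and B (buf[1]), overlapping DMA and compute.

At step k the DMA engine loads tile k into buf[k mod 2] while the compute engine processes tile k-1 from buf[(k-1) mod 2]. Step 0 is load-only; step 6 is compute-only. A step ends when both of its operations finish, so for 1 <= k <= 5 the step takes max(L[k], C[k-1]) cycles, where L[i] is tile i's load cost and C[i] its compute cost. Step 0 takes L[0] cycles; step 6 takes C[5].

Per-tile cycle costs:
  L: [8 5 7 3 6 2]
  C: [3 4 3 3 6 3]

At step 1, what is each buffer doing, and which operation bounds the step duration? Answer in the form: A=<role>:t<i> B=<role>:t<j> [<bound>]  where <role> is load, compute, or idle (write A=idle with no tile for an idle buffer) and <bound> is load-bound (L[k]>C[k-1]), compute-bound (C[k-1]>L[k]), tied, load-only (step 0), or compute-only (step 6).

step 1: A=compute:t0 B=load:t1 [load-bound]

k=0 load=t0/8c comp=- wait=8 total=8
k=1 load=t1/5c comp=t0/3c wait=5 total=13
k=2 load=t2/7c comp=t1/4c wait=7 total=20
k=3 load=t3/3c comp=t2/3c wait=3 total=23
k=4 load=t4/6c comp=t3/3c wait=6 total=29
k=5 load=t5/2c comp=t4/6c wait=6 total=35
k=6 load=- comp=t5/3c wait=3 total=38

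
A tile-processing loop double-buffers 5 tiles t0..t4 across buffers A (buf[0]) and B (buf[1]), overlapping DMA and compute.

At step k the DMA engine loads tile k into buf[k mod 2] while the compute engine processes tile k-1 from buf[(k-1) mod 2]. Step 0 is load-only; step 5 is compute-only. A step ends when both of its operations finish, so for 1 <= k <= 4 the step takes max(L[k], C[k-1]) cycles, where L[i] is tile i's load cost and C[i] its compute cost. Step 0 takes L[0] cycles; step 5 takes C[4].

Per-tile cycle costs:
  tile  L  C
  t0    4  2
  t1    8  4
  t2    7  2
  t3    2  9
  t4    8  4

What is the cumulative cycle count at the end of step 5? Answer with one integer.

end_cycle[5] = 34

k=0 load=t0/4c comp=- wait=4 total=4
k=1 load=t1/8c comp=t0/2c wait=8 total=12
k=2 load=t2/7c comp=t1/4c wait=7 total=19
k=3 load=t3/2c comp=t2/2c wait=2 total=21
k=4 load=t4/8c comp=t3/9c wait=9 total=30
k=5 load=- comp=t4/4c wait=4 total=34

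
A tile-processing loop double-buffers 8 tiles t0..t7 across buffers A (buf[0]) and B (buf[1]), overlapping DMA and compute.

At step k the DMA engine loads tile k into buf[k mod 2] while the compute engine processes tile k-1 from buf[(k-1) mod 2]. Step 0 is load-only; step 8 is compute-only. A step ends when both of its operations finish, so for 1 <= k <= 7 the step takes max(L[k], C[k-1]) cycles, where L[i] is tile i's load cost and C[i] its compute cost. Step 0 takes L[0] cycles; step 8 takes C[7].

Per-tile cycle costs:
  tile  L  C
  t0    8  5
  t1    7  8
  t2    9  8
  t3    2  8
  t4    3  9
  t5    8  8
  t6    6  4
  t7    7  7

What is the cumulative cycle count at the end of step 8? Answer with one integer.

k=0 load=t0/8c comp=- wait=8 total=8
k=1 load=t1/7c comp=t0/5c wait=7 total=15
k=2 load=t2/9c comp=t1/8c wait=9 total=24
k=3 load=t3/2c comp=t2/8c wait=8 total=32
k=4 load=t4/3c comp=t3/8c wait=8 total=40
k=5 load=t5/8c comp=t4/9c wait=9 total=49
k=6 load=t6/6c comp=t5/8c wait=8 total=57
k=7 load=t7/7c comp=t6/4c wait=7 total=64
k=8 load=- comp=t7/7c wait=7 total=71

end_cycle[8] = 71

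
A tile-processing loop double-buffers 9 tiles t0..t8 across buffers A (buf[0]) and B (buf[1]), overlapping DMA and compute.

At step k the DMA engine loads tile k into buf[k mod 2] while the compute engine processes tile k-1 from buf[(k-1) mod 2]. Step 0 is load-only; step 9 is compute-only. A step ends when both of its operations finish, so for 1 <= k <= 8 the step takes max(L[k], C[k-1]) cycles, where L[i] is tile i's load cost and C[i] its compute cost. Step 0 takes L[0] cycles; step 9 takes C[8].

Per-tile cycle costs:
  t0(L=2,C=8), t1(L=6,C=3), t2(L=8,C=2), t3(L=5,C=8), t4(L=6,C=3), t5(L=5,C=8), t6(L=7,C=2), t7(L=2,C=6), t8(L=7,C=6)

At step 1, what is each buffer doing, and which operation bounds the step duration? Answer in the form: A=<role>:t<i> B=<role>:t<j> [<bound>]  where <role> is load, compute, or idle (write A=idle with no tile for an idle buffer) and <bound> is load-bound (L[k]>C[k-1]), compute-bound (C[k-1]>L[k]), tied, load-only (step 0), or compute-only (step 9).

step 1: A=compute:t0 B=load:t1 [compute-bound]

  0. 2=2c; end=2; A:t0 B:-
  1. max(6,8)=8c; end=10; A:t0 B:t1
  2. max(8,3)=8c; end=18; A:t2 B:t1
  3. max(5,2)=5c; end=23; A:t2 B:t3
  4. max(6,8)=8c; end=31; A:t4 B:t3
  5. max(5,3)=5c; end=36; A:t4 B:t5
  6. max(7,8)=8c; end=44; A:t6 B:t5
  7. max(2,2)=2c; end=46; A:t6 B:t7
  8. max(7,6)=7c; end=53; A:t8 B:t7
  9. 6=6c; end=59; A:t8 B:t7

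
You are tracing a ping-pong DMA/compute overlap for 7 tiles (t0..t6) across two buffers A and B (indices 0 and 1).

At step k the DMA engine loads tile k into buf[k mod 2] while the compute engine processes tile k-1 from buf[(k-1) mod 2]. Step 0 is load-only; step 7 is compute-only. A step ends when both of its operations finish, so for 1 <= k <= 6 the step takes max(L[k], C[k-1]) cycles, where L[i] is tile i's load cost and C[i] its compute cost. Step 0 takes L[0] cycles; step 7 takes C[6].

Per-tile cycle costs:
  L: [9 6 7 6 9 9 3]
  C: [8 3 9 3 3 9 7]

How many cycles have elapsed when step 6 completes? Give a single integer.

[0] DMA t0→A (9c) ∥ CU idle ⇒ 9c, clock 9
[1] DMA t1→B (6c) ∥ CU A:t0 (8c) ⇒ 8c, clock 17
[2] DMA t2→A (7c) ∥ CU B:t1 (3c) ⇒ 7c, clock 24
[3] DMA t3→B (6c) ∥ CU A:t2 (9c) ⇒ 9c, clock 33
[4] DMA t4→A (9c) ∥ CU B:t3 (3c) ⇒ 9c, clock 42
[5] DMA t5→B (9c) ∥ CU A:t4 (3c) ⇒ 9c, clock 51
[6] DMA t6→A (3c) ∥ CU B:t5 (9c) ⇒ 9c, clock 60
[7] DMA idle ∥ CU A:t6 (7c) ⇒ 7c, clock 67

end_cycle[6] = 60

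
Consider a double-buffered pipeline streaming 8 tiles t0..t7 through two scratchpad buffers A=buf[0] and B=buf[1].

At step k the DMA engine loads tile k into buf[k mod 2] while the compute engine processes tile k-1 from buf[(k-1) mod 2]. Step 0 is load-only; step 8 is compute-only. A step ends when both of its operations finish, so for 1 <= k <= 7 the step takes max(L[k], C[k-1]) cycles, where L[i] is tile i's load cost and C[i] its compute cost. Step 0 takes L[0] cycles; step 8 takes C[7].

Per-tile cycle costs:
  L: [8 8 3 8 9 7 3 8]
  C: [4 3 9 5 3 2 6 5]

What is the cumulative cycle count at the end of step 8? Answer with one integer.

end_cycle[8] = 60

  0. 8=8c; end=8; A:t0 B:-
  1. max(8,4)=8c; end=16; A:t0 B:t1
  2. max(3,3)=3c; end=19; A:t2 B:t1
  3. max(8,9)=9c; end=28; A:t2 B:t3
  4. max(9,5)=9c; end=37; A:t4 B:t3
  5. max(7,3)=7c; end=44; A:t4 B:t5
  6. max(3,2)=3c; end=47; A:t6 B:t5
  7. max(8,6)=8c; end=55; A:t6 B:t7
  8. 5=5c; end=60; A:t6 B:t7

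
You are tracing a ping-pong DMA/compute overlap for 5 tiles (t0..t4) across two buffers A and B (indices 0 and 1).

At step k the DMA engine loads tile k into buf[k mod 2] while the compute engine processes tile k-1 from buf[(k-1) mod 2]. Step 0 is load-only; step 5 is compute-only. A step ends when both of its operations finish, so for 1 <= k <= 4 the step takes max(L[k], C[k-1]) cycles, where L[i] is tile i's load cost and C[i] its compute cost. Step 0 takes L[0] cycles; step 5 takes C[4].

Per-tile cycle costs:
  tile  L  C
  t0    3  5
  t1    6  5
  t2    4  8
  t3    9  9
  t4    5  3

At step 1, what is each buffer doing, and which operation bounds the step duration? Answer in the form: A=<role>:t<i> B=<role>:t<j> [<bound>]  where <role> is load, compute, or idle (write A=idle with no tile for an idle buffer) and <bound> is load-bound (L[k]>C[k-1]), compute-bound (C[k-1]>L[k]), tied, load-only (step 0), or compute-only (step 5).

step 0: L[0]=3 → dur=3, Σ=3 | A=load:t0 B=idle [load-only]
step 1: L[1]=6 C[0]=5 → dur=6, Σ=9 | A=compute:t0 B=load:t1 [load-bound]
step 2: L[2]=4 C[1]=5 → dur=5, Σ=14 | A=load:t2 B=compute:t1 [compute-bound]
step 3: L[3]=9 C[2]=8 → dur=9, Σ=23 | A=compute:t2 B=load:t3 [load-bound]
step 4: L[4]=5 C[3]=9 → dur=9, Σ=32 | A=load:t4 B=compute:t3 [compute-bound]
step 5: C[4]=3 → dur=3, Σ=35 | A=compute:t4 B=idle [compute-only]

step 1: A=compute:t0 B=load:t1 [load-bound]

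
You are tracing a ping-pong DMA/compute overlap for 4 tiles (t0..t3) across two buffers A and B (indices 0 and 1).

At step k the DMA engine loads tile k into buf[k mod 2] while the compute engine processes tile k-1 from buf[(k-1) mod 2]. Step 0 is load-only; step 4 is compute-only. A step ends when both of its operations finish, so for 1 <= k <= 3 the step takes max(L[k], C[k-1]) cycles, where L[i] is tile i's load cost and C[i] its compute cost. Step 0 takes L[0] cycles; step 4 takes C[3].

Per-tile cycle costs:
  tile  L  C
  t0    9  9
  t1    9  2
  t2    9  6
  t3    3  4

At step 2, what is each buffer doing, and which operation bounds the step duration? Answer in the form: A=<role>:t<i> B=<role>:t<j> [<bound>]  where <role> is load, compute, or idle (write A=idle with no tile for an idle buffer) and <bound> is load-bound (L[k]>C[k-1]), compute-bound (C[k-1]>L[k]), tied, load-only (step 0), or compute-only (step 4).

step 2: A=load:t2 B=compute:t1 [load-bound]

  0. 9=9c; end=9; A:t0 B:-
  1. max(9,9)=9c; end=18; A:t0 B:t1
  2. max(9,2)=9c; end=27; A:t2 B:t1
  3. max(3,6)=6c; end=33; A:t2 B:t3
  4. 4=4c; end=37; A:t2 B:t3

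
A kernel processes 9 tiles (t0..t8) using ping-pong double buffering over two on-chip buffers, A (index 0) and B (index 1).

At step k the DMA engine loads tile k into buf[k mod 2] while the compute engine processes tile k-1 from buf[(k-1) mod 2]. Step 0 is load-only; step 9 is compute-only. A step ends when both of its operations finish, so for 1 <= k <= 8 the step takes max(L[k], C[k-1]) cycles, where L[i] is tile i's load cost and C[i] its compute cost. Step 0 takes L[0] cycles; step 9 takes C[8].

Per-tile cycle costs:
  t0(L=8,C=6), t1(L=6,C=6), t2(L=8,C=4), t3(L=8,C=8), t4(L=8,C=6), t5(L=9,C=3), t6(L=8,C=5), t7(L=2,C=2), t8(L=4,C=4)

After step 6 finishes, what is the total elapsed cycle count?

end_cycle[6] = 55

[0] DMA t0→A (8c) ∥ CU idle ⇒ 8c, clock 8
[1] DMA t1→B (6c) ∥ CU A:t0 (6c) ⇒ 6c, clock 14
[2] DMA t2→A (8c) ∥ CU B:t1 (6c) ⇒ 8c, clock 22
[3] DMA t3→B (8c) ∥ CU A:t2 (4c) ⇒ 8c, clock 30
[4] DMA t4→A (8c) ∥ CU B:t3 (8c) ⇒ 8c, clock 38
[5] DMA t5→B (9c) ∥ CU A:t4 (6c) ⇒ 9c, clock 47
[6] DMA t6→A (8c) ∥ CU B:t5 (3c) ⇒ 8c, clock 55
[7] DMA t7→B (2c) ∥ CU A:t6 (5c) ⇒ 5c, clock 60
[8] DMA t8→A (4c) ∥ CU B:t7 (2c) ⇒ 4c, clock 64
[9] DMA idle ∥ CU A:t8 (4c) ⇒ 4c, clock 68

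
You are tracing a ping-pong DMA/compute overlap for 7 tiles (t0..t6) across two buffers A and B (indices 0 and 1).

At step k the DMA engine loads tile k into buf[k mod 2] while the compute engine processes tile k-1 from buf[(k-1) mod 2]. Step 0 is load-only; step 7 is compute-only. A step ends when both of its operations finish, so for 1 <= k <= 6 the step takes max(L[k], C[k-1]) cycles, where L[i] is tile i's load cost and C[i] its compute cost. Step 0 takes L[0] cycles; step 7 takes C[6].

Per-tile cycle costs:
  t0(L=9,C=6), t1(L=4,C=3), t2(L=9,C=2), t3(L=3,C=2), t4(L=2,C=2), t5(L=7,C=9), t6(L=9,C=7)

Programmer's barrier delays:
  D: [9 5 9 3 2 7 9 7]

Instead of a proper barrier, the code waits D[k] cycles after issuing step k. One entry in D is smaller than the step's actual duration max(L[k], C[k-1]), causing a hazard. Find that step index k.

hazard at step 1

k=0 barrier L[0]=9→9c, D[0]=9 ok
k=1 barrier max(L[1]=4,C[0]=6)→6c, D[1]=5 SHORT
k=2 barrier max(L[2]=9,C[1]=3)→9c, D[2]=9 ok
k=3 barrier max(L[3]=3,C[2]=2)→3c, D[3]=3 ok
k=4 barrier max(L[4]=2,C[3]=2)→2c, D[4]=2 ok
k=5 barrier max(L[5]=7,C[4]=2)→7c, D[5]=7 ok
k=6 barrier max(L[6]=9,C[5]=9)→9c, D[6]=9 ok
k=7 barrier C[6]=7→7c, D[7]=7 ok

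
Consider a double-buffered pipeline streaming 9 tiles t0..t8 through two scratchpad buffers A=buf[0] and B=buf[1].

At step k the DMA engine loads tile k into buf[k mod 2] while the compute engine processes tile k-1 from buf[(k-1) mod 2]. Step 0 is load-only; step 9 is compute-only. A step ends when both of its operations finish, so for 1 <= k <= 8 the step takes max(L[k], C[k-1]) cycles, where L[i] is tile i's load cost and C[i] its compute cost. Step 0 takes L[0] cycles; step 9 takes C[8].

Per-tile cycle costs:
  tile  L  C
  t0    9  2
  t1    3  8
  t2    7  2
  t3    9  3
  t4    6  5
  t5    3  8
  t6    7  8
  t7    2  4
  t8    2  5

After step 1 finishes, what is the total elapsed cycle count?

  0. 9=9c; end=9; A:t0 B:-
  1. max(3,2)=3c; end=12; A:t0 B:t1
  2. max(7,8)=8c; end=20; A:t2 B:t1
  3. max(9,2)=9c; end=29; A:t2 B:t3
  4. max(6,3)=6c; end=35; A:t4 B:t3
  5. max(3,5)=5c; end=40; A:t4 B:t5
  6. max(7,8)=8c; end=48; A:t6 B:t5
  7. max(2,8)=8c; end=56; A:t6 B:t7
  8. max(2,4)=4c; end=60; A:t8 B:t7
  9. 5=5c; end=65; A:t8 B:t7

end_cycle[1] = 12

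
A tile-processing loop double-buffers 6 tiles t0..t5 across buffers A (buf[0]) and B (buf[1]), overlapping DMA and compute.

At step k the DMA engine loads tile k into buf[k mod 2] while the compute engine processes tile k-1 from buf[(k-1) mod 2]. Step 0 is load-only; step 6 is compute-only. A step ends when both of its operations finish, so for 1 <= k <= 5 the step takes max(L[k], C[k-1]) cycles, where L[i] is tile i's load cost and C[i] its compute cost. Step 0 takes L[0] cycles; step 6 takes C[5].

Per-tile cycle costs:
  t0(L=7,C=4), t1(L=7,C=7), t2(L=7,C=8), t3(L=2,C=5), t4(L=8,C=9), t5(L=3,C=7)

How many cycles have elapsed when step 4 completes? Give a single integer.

end_cycle[4] = 37

k=0 load=t0/7c comp=- wait=7 total=7
k=1 load=t1/7c comp=t0/4c wait=7 total=14
k=2 load=t2/7c comp=t1/7c wait=7 total=21
k=3 load=t3/2c comp=t2/8c wait=8 total=29
k=4 load=t4/8c comp=t3/5c wait=8 total=37
k=5 load=t5/3c comp=t4/9c wait=9 total=46
k=6 load=- comp=t5/7c wait=7 total=53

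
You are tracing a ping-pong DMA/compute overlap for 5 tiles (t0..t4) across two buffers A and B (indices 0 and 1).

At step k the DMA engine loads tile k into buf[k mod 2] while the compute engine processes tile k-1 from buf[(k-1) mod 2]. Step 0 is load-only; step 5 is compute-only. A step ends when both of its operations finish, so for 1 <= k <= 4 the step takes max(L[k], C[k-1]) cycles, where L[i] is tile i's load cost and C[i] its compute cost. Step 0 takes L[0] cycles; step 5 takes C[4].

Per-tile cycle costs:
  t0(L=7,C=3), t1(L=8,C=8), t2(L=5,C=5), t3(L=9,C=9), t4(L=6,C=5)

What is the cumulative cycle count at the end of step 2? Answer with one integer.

k=0 load=t0/7c comp=- wait=7 total=7
k=1 load=t1/8c comp=t0/3c wait=8 total=15
k=2 load=t2/5c comp=t1/8c wait=8 total=23
k=3 load=t3/9c comp=t2/5c wait=9 total=32
k=4 load=t4/6c comp=t3/9c wait=9 total=41
k=5 load=- comp=t4/5c wait=5 total=46

end_cycle[2] = 23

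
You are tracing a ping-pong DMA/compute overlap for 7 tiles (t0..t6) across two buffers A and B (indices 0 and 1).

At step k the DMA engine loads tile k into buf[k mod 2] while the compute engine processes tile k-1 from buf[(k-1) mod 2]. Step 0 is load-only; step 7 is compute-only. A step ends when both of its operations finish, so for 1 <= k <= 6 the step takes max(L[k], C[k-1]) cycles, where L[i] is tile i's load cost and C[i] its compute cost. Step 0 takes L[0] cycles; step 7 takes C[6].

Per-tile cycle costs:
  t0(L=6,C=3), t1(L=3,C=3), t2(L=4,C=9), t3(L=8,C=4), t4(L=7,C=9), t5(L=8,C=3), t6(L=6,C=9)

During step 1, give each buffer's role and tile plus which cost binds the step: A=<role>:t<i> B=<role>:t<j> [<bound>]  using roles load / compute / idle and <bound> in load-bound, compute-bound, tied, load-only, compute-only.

[0] DMA t0→A (6c) ∥ CU idle ⇒ 6c, clock 6
[1] DMA t1→B (3c) ∥ CU A:t0 (3c) ⇒ 3c, clock 9
[2] DMA t2→A (4c) ∥ CU B:t1 (3c) ⇒ 4c, clock 13
[3] DMA t3→B (8c) ∥ CU A:t2 (9c) ⇒ 9c, clock 22
[4] DMA t4→A (7c) ∥ CU B:t3 (4c) ⇒ 7c, clock 29
[5] DMA t5→B (8c) ∥ CU A:t4 (9c) ⇒ 9c, clock 38
[6] DMA t6→A (6c) ∥ CU B:t5 (3c) ⇒ 6c, clock 44
[7] DMA idle ∥ CU A:t6 (9c) ⇒ 9c, clock 53

step 1: A=compute:t0 B=load:t1 [tied]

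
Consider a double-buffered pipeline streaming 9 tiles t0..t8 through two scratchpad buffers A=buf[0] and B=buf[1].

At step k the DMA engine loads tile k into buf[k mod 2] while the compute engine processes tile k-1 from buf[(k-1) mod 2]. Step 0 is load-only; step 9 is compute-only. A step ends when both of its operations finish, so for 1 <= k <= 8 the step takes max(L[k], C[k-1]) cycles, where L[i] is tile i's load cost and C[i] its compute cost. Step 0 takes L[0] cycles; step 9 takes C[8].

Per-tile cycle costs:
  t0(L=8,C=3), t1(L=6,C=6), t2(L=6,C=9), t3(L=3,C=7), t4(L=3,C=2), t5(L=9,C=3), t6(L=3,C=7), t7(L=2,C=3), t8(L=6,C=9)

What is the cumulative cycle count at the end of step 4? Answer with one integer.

  0. 8=8c; end=8; A:t0 B:-
  1. max(6,3)=6c; end=14; A:t0 B:t1
  2. max(6,6)=6c; end=20; A:t2 B:t1
  3. max(3,9)=9c; end=29; A:t2 B:t3
  4. max(3,7)=7c; end=36; A:t4 B:t3
  5. max(9,2)=9c; end=45; A:t4 B:t5
  6. max(3,3)=3c; end=48; A:t6 B:t5
  7. max(2,7)=7c; end=55; A:t6 B:t7
  8. max(6,3)=6c; end=61; A:t8 B:t7
  9. 9=9c; end=70; A:t8 B:t7

end_cycle[4] = 36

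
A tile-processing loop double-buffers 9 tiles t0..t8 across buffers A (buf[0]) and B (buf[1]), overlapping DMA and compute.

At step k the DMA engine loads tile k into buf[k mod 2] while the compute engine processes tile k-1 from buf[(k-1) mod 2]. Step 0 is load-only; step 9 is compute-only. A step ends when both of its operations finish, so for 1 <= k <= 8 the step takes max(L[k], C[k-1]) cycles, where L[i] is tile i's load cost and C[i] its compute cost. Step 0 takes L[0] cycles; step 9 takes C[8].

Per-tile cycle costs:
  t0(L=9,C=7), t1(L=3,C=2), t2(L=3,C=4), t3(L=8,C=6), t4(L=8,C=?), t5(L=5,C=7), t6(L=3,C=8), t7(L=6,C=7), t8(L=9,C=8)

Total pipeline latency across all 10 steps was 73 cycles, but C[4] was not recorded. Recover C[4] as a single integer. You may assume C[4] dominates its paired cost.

C[4] = 6

step 0: dur = L[0]=9 = 9
step 1: dur = max(L[1]=3, C[0]=7) = 7
step 2: dur = max(L[2]=3, C[1]=2) = 3
step 3: dur = max(L[3]=8, C[2]=4) = 8
step 4: dur = max(L[4]=8, C[3]=6) = 8
step 5: dur = max(L[5]=5, C[4]=?) = C[4]  (unknown; binding)
step 6: dur = max(L[6]=3, C[5]=7) = 7
step 7: dur = max(L[7]=6, C[6]=8) = 8
step 8: dur = max(L[8]=9, C[7]=7) = 9
step 9: dur = C[8]=8 = 8
sum of known step durations = 67
dur[5] = total - known = 73 - 67 = 6
C[4] is the binding max in step 5, so C[4] = dur[5] = 6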